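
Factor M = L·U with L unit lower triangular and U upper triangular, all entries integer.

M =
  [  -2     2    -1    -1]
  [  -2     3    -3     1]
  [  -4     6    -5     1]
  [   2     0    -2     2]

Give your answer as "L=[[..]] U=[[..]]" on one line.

L=[[1,0,0,0],[1,1,0,0],[2,2,1,0],[-1,2,1,1]] U=[[-2,2,-1,-1],[0,1,-2,2],[0,0,1,-1],[0,0,0,-2]]

  r1 -= 1·r0 → [0,1,-2,2]
  r2 -= 2·r0 → [0,2,-3,3]
  r3 -= -1·r0 → [0,2,-3,1]
  r2 -= 2·r1 → [0,0,1,-1]
  r3 -= 2·r1 → [0,0,1,-3]
  r3 -= 1·r2 → [0,0,0,-2]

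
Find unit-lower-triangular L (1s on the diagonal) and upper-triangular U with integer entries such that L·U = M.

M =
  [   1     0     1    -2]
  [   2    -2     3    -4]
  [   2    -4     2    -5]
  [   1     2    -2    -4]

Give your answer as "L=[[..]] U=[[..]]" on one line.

  r1 -= 2·r0 → [0,-2,1,0]
  r2 -= 2·r0 → [0,-4,0,-1]
  r3 -= 1·r0 → [0,2,-3,-2]
  r2 -= 2·r1 → [0,0,-2,-1]
  r3 -= -1·r1 → [0,0,-2,-2]
  r3 -= 1·r2 → [0,0,0,-1]

L=[[1,0,0,0],[2,1,0,0],[2,2,1,0],[1,-1,1,1]] U=[[1,0,1,-2],[0,-2,1,0],[0,0,-2,-1],[0,0,0,-1]]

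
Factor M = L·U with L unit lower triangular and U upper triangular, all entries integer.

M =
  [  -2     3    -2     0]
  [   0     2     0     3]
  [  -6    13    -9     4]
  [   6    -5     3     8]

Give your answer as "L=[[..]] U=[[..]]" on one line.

L=[[1,0,0,0],[0,1,0,0],[3,2,1,0],[-3,2,1,1]] U=[[-2,3,-2,0],[0,2,0,3],[0,0,-3,-2],[0,0,0,4]]

  R1 -= 0·R0 → [0,2,0,3]
  R2 -= 3·R0 → [0,4,-3,4]
  R3 -= -3·R0 → [0,4,-3,8]
  R2 -= 2·R1 → [0,0,-3,-2]
  R3 -= 2·R1 → [0,0,-3,2]
  R3 -= 1·R2 → [0,0,0,4]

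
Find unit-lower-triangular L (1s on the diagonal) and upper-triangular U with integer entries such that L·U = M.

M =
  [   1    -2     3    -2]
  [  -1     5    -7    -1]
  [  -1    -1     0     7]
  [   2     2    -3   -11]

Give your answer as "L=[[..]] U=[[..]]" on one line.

L=[[1,0,0,0],[-1,1,0,0],[-1,-1,1,0],[2,2,1,1]] U=[[1,-2,3,-2],[0,3,-4,-3],[0,0,-1,2],[0,0,0,-3]]

  R1 -= -1·R0 → [0,3,-4,-3]
  R2 -= -1·R0 → [0,-3,3,5]
  R3 -= 2·R0 → [0,6,-9,-7]
  R2 -= -1·R1 → [0,0,-1,2]
  R3 -= 2·R1 → [0,0,-1,-1]
  R3 -= 1·R2 → [0,0,0,-3]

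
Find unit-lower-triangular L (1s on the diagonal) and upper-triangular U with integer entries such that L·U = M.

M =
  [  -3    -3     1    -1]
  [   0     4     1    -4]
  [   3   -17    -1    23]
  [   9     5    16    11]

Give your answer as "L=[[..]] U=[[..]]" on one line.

L=[[1,0,0,0],[0,1,0,0],[-1,-5,1,0],[-3,-1,4,1]] U=[[-3,-3,1,-1],[0,4,1,-4],[0,0,5,2],[0,0,0,-4]]

  R1 -= 0·R0 → [0,4,1,-4]
  R2 -= -1·R0 → [0,-20,0,22]
  R3 -= -3·R0 → [0,-4,19,8]
  R2 -= -5·R1 → [0,0,5,2]
  R3 -= -1·R1 → [0,0,20,4]
  R3 -= 4·R2 → [0,0,0,-4]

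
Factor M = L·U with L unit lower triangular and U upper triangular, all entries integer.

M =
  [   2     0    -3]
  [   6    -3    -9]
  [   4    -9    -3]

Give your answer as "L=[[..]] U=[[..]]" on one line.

L=[[1,0,0],[3,1,0],[2,3,1]] U=[[2,0,-3],[0,-3,0],[0,0,3]]

  r1 -= 3·r0 → [0,-3,0]
  r2 -= 2·r0 → [0,-9,3]
  r2 -= 3·r1 → [0,0,3]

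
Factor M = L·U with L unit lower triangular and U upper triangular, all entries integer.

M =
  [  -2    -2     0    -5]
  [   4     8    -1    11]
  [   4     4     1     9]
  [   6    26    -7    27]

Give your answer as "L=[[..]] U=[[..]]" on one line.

L=[[1,0,0,0],[-2,1,0,0],[-2,0,1,0],[-3,5,-2,1]] U=[[-2,-2,0,-5],[0,4,-1,1],[0,0,1,-1],[0,0,0,5]]

  r1 -= -2·r0 → [0,4,-1,1]
  r2 -= -2·r0 → [0,0,1,-1]
  r3 -= -3·r0 → [0,20,-7,12]
  r2 -= 0·r1 → [0,0,1,-1]
  r3 -= 5·r1 → [0,0,-2,7]
  r3 -= -2·r2 → [0,0,0,5]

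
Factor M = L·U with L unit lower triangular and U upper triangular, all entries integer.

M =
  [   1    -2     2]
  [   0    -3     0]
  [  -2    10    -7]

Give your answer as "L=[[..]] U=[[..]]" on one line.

  r1 -= 0·r0 → [0,-3,0]
  r2 -= -2·r0 → [0,6,-3]
  r2 -= -2·r1 → [0,0,-3]

L=[[1,0,0],[0,1,0],[-2,-2,1]] U=[[1,-2,2],[0,-3,0],[0,0,-3]]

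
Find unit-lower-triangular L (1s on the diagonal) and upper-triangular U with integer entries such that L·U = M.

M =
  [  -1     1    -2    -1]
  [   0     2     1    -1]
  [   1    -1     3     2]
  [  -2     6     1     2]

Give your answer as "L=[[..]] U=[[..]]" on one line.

L=[[1,0,0,0],[0,1,0,0],[-1,0,1,0],[2,2,3,1]] U=[[-1,1,-2,-1],[0,2,1,-1],[0,0,1,1],[0,0,0,3]]

  R1 -= 0·R0 → [0,2,1,-1]
  R2 -= -1·R0 → [0,0,1,1]
  R3 -= 2·R0 → [0,4,5,4]
  R2 -= 0·R1 → [0,0,1,1]
  R3 -= 2·R1 → [0,0,3,6]
  R3 -= 3·R2 → [0,0,0,3]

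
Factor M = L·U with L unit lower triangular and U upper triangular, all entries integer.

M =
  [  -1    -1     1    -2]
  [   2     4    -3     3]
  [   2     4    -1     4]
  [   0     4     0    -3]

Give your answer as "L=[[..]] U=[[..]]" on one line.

  r1 -= -2·r0 → [0,2,-1,-1]
  r2 -= -2·r0 → [0,2,1,0]
  r3 -= 0·r0 → [0,4,0,-3]
  r2 -= 1·r1 → [0,0,2,1]
  r3 -= 2·r1 → [0,0,2,-1]
  r3 -= 1·r2 → [0,0,0,-2]

L=[[1,0,0,0],[-2,1,0,0],[-2,1,1,0],[0,2,1,1]] U=[[-1,-1,1,-2],[0,2,-1,-1],[0,0,2,1],[0,0,0,-2]]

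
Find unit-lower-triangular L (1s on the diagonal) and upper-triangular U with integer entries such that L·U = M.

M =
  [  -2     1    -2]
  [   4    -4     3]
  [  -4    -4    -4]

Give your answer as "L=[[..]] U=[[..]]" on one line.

L=[[1,0,0],[-2,1,0],[2,3,1]] U=[[-2,1,-2],[0,-2,-1],[0,0,3]]

  R1 -= -2·R0 → [0,-2,-1]
  R2 -= 2·R0 → [0,-6,0]
  R2 -= 3·R1 → [0,0,3]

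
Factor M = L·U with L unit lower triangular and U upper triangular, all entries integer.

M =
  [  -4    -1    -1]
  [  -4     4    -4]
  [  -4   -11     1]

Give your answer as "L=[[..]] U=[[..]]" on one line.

  R1 -= 1·R0 → [0,5,-3]
  R2 -= 1·R0 → [0,-10,2]
  R2 -= -2·R1 → [0,0,-4]

L=[[1,0,0],[1,1,0],[1,-2,1]] U=[[-4,-1,-1],[0,5,-3],[0,0,-4]]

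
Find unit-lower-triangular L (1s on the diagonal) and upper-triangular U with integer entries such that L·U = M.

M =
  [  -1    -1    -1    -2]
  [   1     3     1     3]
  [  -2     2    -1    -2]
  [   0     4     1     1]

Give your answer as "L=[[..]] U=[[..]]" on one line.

L=[[1,0,0,0],[-1,1,0,0],[2,2,1,0],[0,2,1,1]] U=[[-1,-1,-1,-2],[0,2,0,1],[0,0,1,0],[0,0,0,-1]]

  r1 -= -1·r0 → [0,2,0,1]
  r2 -= 2·r0 → [0,4,1,2]
  r3 -= 0·r0 → [0,4,1,1]
  r2 -= 2·r1 → [0,0,1,0]
  r3 -= 2·r1 → [0,0,1,-1]
  r3 -= 1·r2 → [0,0,0,-1]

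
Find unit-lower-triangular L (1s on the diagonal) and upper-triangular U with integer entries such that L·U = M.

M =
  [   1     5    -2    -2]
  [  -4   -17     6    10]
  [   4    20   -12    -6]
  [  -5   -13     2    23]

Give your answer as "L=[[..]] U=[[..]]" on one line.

L=[[1,0,0,0],[-4,1,0,0],[4,0,1,0],[-5,4,0,1]] U=[[1,5,-2,-2],[0,3,-2,2],[0,0,-4,2],[0,0,0,5]]

  row1 -= -4·row0 → [0,3,-2,2]
  row2 -= 4·row0 → [0,0,-4,2]
  row3 -= -5·row0 → [0,12,-8,13]
  row2 -= 0·row1 → [0,0,-4,2]
  row3 -= 4·row1 → [0,0,0,5]
  row3 -= 0·row2 → [0,0,0,5]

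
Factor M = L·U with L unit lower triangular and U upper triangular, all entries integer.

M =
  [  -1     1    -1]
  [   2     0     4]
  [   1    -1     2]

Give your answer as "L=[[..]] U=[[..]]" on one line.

  R1 -= -2·R0 → [0,2,2]
  R2 -= -1·R0 → [0,0,1]
  R2 -= 0·R1 → [0,0,1]

L=[[1,0,0],[-2,1,0],[-1,0,1]] U=[[-1,1,-1],[0,2,2],[0,0,1]]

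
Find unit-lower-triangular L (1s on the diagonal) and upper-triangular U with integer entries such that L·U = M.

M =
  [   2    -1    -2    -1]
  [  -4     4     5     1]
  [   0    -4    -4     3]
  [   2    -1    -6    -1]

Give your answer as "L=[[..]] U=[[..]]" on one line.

  r1 -= -2·r0 → [0,2,1,-1]
  r2 -= 0·r0 → [0,-4,-4,3]
  r3 -= 1·r0 → [0,0,-4,0]
  r2 -= -2·r1 → [0,0,-2,1]
  r3 -= 0·r1 → [0,0,-4,0]
  r3 -= 2·r2 → [0,0,0,-2]

L=[[1,0,0,0],[-2,1,0,0],[0,-2,1,0],[1,0,2,1]] U=[[2,-1,-2,-1],[0,2,1,-1],[0,0,-2,1],[0,0,0,-2]]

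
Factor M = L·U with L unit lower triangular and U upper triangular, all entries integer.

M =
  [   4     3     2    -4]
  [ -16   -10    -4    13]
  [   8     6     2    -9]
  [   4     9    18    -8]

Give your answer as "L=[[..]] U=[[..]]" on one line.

L=[[1,0,0,0],[-4,1,0,0],[2,0,1,0],[1,3,-2,1]] U=[[4,3,2,-4],[0,2,4,-3],[0,0,-2,-1],[0,0,0,3]]

  row1 -= -4·row0 → [0,2,4,-3]
  row2 -= 2·row0 → [0,0,-2,-1]
  row3 -= 1·row0 → [0,6,16,-4]
  row2 -= 0·row1 → [0,0,-2,-1]
  row3 -= 3·row1 → [0,0,4,5]
  row3 -= -2·row2 → [0,0,0,3]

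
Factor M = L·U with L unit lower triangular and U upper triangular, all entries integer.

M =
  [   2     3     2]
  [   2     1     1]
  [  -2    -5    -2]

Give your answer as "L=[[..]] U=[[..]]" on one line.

L=[[1,0,0],[1,1,0],[-1,1,1]] U=[[2,3,2],[0,-2,-1],[0,0,1]]

  R1 -= 1·R0 → [0,-2,-1]
  R2 -= -1·R0 → [0,-2,0]
  R2 -= 1·R1 → [0,0,1]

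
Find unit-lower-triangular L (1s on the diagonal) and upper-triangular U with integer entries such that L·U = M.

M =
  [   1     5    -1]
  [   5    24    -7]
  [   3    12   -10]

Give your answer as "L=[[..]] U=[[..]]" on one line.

L=[[1,0,0],[5,1,0],[3,3,1]] U=[[1,5,-1],[0,-1,-2],[0,0,-1]]

  r1 -= 5·r0 → [0,-1,-2]
  r2 -= 3·r0 → [0,-3,-7]
  r2 -= 3·r1 → [0,0,-1]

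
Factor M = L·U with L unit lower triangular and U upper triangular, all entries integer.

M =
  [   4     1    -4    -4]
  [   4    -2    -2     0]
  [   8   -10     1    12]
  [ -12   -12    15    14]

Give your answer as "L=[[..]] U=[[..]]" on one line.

L=[[1,0,0,0],[1,1,0,0],[2,4,1,0],[-3,3,-3,1]] U=[[4,1,-4,-4],[0,-3,2,4],[0,0,1,4],[0,0,0,2]]

  r1 -= 1·r0 → [0,-3,2,4]
  r2 -= 2·r0 → [0,-12,9,20]
  r3 -= -3·r0 → [0,-9,3,2]
  r2 -= 4·r1 → [0,0,1,4]
  r3 -= 3·r1 → [0,0,-3,-10]
  r3 -= -3·r2 → [0,0,0,2]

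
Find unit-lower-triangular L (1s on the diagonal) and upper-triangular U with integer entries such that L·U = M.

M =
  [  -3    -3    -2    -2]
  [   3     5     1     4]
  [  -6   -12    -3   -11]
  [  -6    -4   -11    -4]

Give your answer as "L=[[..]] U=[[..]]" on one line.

L=[[1,0,0,0],[-1,1,0,0],[2,-3,1,0],[2,1,3,1]] U=[[-3,-3,-2,-2],[0,2,-1,2],[0,0,-2,-1],[0,0,0,1]]

  row1 -= -1·row0 → [0,2,-1,2]
  row2 -= 2·row0 → [0,-6,1,-7]
  row3 -= 2·row0 → [0,2,-7,0]
  row2 -= -3·row1 → [0,0,-2,-1]
  row3 -= 1·row1 → [0,0,-6,-2]
  row3 -= 3·row2 → [0,0,0,1]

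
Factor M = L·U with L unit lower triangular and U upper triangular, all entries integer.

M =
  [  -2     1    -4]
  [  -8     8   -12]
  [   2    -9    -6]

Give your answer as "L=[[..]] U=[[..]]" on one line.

L=[[1,0,0],[4,1,0],[-1,-2,1]] U=[[-2,1,-4],[0,4,4],[0,0,-2]]

  row1 -= 4·row0 → [0,4,4]
  row2 -= -1·row0 → [0,-8,-10]
  row2 -= -2·row1 → [0,0,-2]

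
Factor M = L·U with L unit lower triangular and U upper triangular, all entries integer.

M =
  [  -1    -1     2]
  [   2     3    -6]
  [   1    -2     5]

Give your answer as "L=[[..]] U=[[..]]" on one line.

L=[[1,0,0],[-2,1,0],[-1,-3,1]] U=[[-1,-1,2],[0,1,-2],[0,0,1]]

  row1 -= -2·row0 → [0,1,-2]
  row2 -= -1·row0 → [0,-3,7]
  row2 -= -3·row1 → [0,0,1]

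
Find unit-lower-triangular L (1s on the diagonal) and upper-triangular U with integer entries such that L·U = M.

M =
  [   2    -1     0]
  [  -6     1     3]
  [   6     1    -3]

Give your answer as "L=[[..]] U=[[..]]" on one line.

L=[[1,0,0],[-3,1,0],[3,-2,1]] U=[[2,-1,0],[0,-2,3],[0,0,3]]

  R1 -= -3·R0 → [0,-2,3]
  R2 -= 3·R0 → [0,4,-3]
  R2 -= -2·R1 → [0,0,3]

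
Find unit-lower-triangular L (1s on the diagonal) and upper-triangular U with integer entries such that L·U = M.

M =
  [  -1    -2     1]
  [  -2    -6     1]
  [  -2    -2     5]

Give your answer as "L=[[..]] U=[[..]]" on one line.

L=[[1,0,0],[2,1,0],[2,-1,1]] U=[[-1,-2,1],[0,-2,-1],[0,0,2]]

  r1 -= 2·r0 → [0,-2,-1]
  r2 -= 2·r0 → [0,2,3]
  r2 -= -1·r1 → [0,0,2]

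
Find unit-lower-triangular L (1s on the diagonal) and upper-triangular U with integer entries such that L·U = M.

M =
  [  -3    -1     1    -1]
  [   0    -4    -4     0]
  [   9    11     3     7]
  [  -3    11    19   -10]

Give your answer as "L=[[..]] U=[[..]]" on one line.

L=[[1,0,0,0],[0,1,0,0],[-3,-2,1,0],[1,-3,-3,1]] U=[[-3,-1,1,-1],[0,-4,-4,0],[0,0,-2,4],[0,0,0,3]]

  R1 -= 0·R0 → [0,-4,-4,0]
  R2 -= -3·R0 → [0,8,6,4]
  R3 -= 1·R0 → [0,12,18,-9]
  R2 -= -2·R1 → [0,0,-2,4]
  R3 -= -3·R1 → [0,0,6,-9]
  R3 -= -3·R2 → [0,0,0,3]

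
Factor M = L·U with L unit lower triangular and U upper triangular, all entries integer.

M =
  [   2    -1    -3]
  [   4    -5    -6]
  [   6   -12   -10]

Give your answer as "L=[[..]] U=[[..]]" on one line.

L=[[1,0,0],[2,1,0],[3,3,1]] U=[[2,-1,-3],[0,-3,0],[0,0,-1]]

  r1 -= 2·r0 → [0,-3,0]
  r2 -= 3·r0 → [0,-9,-1]
  r2 -= 3·r1 → [0,0,-1]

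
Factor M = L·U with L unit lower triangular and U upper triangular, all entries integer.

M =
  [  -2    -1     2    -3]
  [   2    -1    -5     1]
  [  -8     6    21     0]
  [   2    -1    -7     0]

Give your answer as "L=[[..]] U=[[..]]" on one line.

  R1 -= -1·R0 → [0,-2,-3,-2]
  R2 -= 4·R0 → [0,10,13,12]
  R3 -= -1·R0 → [0,-2,-5,-3]
  R2 -= -5·R1 → [0,0,-2,2]
  R3 -= 1·R1 → [0,0,-2,-1]
  R3 -= 1·R2 → [0,0,0,-3]

L=[[1,0,0,0],[-1,1,0,0],[4,-5,1,0],[-1,1,1,1]] U=[[-2,-1,2,-3],[0,-2,-3,-2],[0,0,-2,2],[0,0,0,-3]]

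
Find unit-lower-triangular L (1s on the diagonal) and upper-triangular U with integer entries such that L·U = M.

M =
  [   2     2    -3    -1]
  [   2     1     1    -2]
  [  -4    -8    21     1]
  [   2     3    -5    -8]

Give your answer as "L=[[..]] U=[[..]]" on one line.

L=[[1,0,0,0],[1,1,0,0],[-2,4,1,0],[1,-1,-2,1]] U=[[2,2,-3,-1],[0,-1,4,-1],[0,0,-1,3],[0,0,0,-2]]

  r1 -= 1·r0 → [0,-1,4,-1]
  r2 -= -2·r0 → [0,-4,15,-1]
  r3 -= 1·r0 → [0,1,-2,-7]
  r2 -= 4·r1 → [0,0,-1,3]
  r3 -= -1·r1 → [0,0,2,-8]
  r3 -= -2·r2 → [0,0,0,-2]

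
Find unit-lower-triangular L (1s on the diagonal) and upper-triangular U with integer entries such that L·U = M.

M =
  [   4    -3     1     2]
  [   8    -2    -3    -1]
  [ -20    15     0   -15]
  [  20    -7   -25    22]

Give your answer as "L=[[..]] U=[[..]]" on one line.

L=[[1,0,0,0],[2,1,0,0],[-5,0,1,0],[5,2,-4,1]] U=[[4,-3,1,2],[0,4,-5,-5],[0,0,5,-5],[0,0,0,2]]

  r1 -= 2·r0 → [0,4,-5,-5]
  r2 -= -5·r0 → [0,0,5,-5]
  r3 -= 5·r0 → [0,8,-30,12]
  r2 -= 0·r1 → [0,0,5,-5]
  r3 -= 2·r1 → [0,0,-20,22]
  r3 -= -4·r2 → [0,0,0,2]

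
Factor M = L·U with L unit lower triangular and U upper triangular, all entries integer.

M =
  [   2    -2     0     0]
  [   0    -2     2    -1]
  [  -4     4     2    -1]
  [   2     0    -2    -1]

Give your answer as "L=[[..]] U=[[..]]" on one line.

  R1 -= 0·R0 → [0,-2,2,-1]
  R2 -= -2·R0 → [0,0,2,-1]
  R3 -= 1·R0 → [0,2,-2,-1]
  R2 -= 0·R1 → [0,0,2,-1]
  R3 -= -1·R1 → [0,0,0,-2]
  R3 -= 0·R2 → [0,0,0,-2]

L=[[1,0,0,0],[0,1,0,0],[-2,0,1,0],[1,-1,0,1]] U=[[2,-2,0,0],[0,-2,2,-1],[0,0,2,-1],[0,0,0,-2]]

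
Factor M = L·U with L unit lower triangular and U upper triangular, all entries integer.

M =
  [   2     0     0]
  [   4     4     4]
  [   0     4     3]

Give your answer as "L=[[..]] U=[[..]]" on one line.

  row1 -= 2·row0 → [0,4,4]
  row2 -= 0·row0 → [0,4,3]
  row2 -= 1·row1 → [0,0,-1]

L=[[1,0,0],[2,1,0],[0,1,1]] U=[[2,0,0],[0,4,4],[0,0,-1]]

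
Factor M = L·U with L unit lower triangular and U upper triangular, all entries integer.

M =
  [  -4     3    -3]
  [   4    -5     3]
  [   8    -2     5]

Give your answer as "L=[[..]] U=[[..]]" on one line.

L=[[1,0,0],[-1,1,0],[-2,-2,1]] U=[[-4,3,-3],[0,-2,0],[0,0,-1]]

  R1 -= -1·R0 → [0,-2,0]
  R2 -= -2·R0 → [0,4,-1]
  R2 -= -2·R1 → [0,0,-1]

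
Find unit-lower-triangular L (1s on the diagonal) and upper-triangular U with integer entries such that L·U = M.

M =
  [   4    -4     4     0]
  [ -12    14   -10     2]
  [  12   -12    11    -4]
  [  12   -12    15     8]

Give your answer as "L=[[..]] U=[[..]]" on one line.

  r1 -= -3·r0 → [0,2,2,2]
  r2 -= 3·r0 → [0,0,-1,-4]
  r3 -= 3·r0 → [0,0,3,8]
  r2 -= 0·r1 → [0,0,-1,-4]
  r3 -= 0·r1 → [0,0,3,8]
  r3 -= -3·r2 → [0,0,0,-4]

L=[[1,0,0,0],[-3,1,0,0],[3,0,1,0],[3,0,-3,1]] U=[[4,-4,4,0],[0,2,2,2],[0,0,-1,-4],[0,0,0,-4]]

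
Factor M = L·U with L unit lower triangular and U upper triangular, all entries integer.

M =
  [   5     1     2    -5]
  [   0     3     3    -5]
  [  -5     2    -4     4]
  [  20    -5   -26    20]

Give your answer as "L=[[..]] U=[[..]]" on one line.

  row1 -= 0·row0 → [0,3,3,-5]
  row2 -= -1·row0 → [0,3,-2,-1]
  row3 -= 4·row0 → [0,-9,-34,40]
  row2 -= 1·row1 → [0,0,-5,4]
  row3 -= -3·row1 → [0,0,-25,25]
  row3 -= 5·row2 → [0,0,0,5]

L=[[1,0,0,0],[0,1,0,0],[-1,1,1,0],[4,-3,5,1]] U=[[5,1,2,-5],[0,3,3,-5],[0,0,-5,4],[0,0,0,5]]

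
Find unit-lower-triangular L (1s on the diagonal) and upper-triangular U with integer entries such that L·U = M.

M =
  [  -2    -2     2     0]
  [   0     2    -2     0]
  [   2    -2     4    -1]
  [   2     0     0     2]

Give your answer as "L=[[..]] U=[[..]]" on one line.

  r1 -= 0·r0 → [0,2,-2,0]
  r2 -= -1·r0 → [0,-4,6,-1]
  r3 -= -1·r0 → [0,-2,2,2]
  r2 -= -2·r1 → [0,0,2,-1]
  r3 -= -1·r1 → [0,0,0,2]
  r3 -= 0·r2 → [0,0,0,2]

L=[[1,0,0,0],[0,1,0,0],[-1,-2,1,0],[-1,-1,0,1]] U=[[-2,-2,2,0],[0,2,-2,0],[0,0,2,-1],[0,0,0,2]]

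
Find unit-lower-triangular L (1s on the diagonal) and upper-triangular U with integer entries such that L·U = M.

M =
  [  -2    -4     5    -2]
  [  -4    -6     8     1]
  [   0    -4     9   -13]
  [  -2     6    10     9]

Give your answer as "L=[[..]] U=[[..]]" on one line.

L=[[1,0,0,0],[2,1,0,0],[0,-2,1,0],[1,5,3,1]] U=[[-2,-4,5,-2],[0,2,-2,5],[0,0,5,-3],[0,0,0,-5]]

  r1 -= 2·r0 → [0,2,-2,5]
  r2 -= 0·r0 → [0,-4,9,-13]
  r3 -= 1·r0 → [0,10,5,11]
  r2 -= -2·r1 → [0,0,5,-3]
  r3 -= 5·r1 → [0,0,15,-14]
  r3 -= 3·r2 → [0,0,0,-5]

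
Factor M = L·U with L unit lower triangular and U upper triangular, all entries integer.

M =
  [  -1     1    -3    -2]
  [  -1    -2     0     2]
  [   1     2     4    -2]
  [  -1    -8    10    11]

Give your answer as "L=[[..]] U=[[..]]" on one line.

  R1 -= 1·R0 → [0,-3,3,4]
  R2 -= -1·R0 → [0,3,1,-4]
  R3 -= 1·R0 → [0,-9,13,13]
  R2 -= -1·R1 → [0,0,4,0]
  R3 -= 3·R1 → [0,0,4,1]
  R3 -= 1·R2 → [0,0,0,1]

L=[[1,0,0,0],[1,1,0,0],[-1,-1,1,0],[1,3,1,1]] U=[[-1,1,-3,-2],[0,-3,3,4],[0,0,4,0],[0,0,0,1]]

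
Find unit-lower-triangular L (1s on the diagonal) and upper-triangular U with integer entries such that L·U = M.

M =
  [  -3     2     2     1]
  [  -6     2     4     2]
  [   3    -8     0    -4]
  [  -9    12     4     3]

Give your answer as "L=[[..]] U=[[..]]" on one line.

  R1 -= 2·R0 → [0,-2,0,0]
  R2 -= -1·R0 → [0,-6,2,-3]
  R3 -= 3·R0 → [0,6,-2,0]
  R2 -= 3·R1 → [0,0,2,-3]
  R3 -= -3·R1 → [0,0,-2,0]
  R3 -= -1·R2 → [0,0,0,-3]

L=[[1,0,0,0],[2,1,0,0],[-1,3,1,0],[3,-3,-1,1]] U=[[-3,2,2,1],[0,-2,0,0],[0,0,2,-3],[0,0,0,-3]]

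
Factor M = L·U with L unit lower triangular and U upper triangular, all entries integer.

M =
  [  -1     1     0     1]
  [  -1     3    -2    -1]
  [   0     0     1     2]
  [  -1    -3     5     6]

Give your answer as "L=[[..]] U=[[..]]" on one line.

L=[[1,0,0,0],[1,1,0,0],[0,0,1,0],[1,-2,1,1]] U=[[-1,1,0,1],[0,2,-2,-2],[0,0,1,2],[0,0,0,-1]]

  row1 -= 1·row0 → [0,2,-2,-2]
  row2 -= 0·row0 → [0,0,1,2]
  row3 -= 1·row0 → [0,-4,5,5]
  row2 -= 0·row1 → [0,0,1,2]
  row3 -= -2·row1 → [0,0,1,1]
  row3 -= 1·row2 → [0,0,0,-1]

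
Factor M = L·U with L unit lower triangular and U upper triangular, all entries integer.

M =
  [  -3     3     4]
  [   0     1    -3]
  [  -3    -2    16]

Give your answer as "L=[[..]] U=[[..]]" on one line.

  R1 -= 0·R0 → [0,1,-3]
  R2 -= 1·R0 → [0,-5,12]
  R2 -= -5·R1 → [0,0,-3]

L=[[1,0,0],[0,1,0],[1,-5,1]] U=[[-3,3,4],[0,1,-3],[0,0,-3]]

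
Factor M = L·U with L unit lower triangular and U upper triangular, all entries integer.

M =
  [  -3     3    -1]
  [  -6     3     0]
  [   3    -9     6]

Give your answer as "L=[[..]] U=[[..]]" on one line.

  r1 -= 2·r0 → [0,-3,2]
  r2 -= -1·r0 → [0,-6,5]
  r2 -= 2·r1 → [0,0,1]

L=[[1,0,0],[2,1,0],[-1,2,1]] U=[[-3,3,-1],[0,-3,2],[0,0,1]]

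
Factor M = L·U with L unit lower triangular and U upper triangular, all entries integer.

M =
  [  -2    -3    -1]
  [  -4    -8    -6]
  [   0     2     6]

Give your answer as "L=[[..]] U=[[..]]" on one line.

  row1 -= 2·row0 → [0,-2,-4]
  row2 -= 0·row0 → [0,2,6]
  row2 -= -1·row1 → [0,0,2]

L=[[1,0,0],[2,1,0],[0,-1,1]] U=[[-2,-3,-1],[0,-2,-4],[0,0,2]]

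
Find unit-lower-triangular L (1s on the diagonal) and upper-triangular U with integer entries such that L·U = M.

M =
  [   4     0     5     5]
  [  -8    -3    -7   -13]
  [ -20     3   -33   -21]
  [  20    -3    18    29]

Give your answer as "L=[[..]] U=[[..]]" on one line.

  row1 -= -2·row0 → [0,-3,3,-3]
  row2 -= -5·row0 → [0,3,-8,4]
  row3 -= 5·row0 → [0,-3,-7,4]
  row2 -= -1·row1 → [0,0,-5,1]
  row3 -= 1·row1 → [0,0,-10,7]
  row3 -= 2·row2 → [0,0,0,5]

L=[[1,0,0,0],[-2,1,0,0],[-5,-1,1,0],[5,1,2,1]] U=[[4,0,5,5],[0,-3,3,-3],[0,0,-5,1],[0,0,0,5]]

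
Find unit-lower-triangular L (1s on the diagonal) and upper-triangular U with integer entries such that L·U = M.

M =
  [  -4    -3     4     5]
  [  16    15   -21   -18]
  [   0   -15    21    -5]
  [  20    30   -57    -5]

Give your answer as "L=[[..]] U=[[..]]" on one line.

L=[[1,0,0,0],[-4,1,0,0],[0,-5,1,0],[-5,5,3,1]] U=[[-4,-3,4,5],[0,3,-5,2],[0,0,-4,5],[0,0,0,-5]]

  R1 -= -4·R0 → [0,3,-5,2]
  R2 -= 0·R0 → [0,-15,21,-5]
  R3 -= -5·R0 → [0,15,-37,20]
  R2 -= -5·R1 → [0,0,-4,5]
  R3 -= 5·R1 → [0,0,-12,10]
  R3 -= 3·R2 → [0,0,0,-5]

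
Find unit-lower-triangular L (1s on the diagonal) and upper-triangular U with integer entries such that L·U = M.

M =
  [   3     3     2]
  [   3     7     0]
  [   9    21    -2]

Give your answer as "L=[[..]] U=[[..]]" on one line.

L=[[1,0,0],[1,1,0],[3,3,1]] U=[[3,3,2],[0,4,-2],[0,0,-2]]

  R1 -= 1·R0 → [0,4,-2]
  R2 -= 3·R0 → [0,12,-8]
  R2 -= 3·R1 → [0,0,-2]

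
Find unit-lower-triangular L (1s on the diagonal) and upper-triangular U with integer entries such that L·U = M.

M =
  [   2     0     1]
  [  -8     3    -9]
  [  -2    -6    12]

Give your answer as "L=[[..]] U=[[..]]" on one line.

L=[[1,0,0],[-4,1,0],[-1,-2,1]] U=[[2,0,1],[0,3,-5],[0,0,3]]

  R1 -= -4·R0 → [0,3,-5]
  R2 -= -1·R0 → [0,-6,13]
  R2 -= -2·R1 → [0,0,3]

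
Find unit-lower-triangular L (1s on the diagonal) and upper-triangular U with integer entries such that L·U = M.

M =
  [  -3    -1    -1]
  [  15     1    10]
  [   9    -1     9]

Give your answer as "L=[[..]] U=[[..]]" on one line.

  row1 -= -5·row0 → [0,-4,5]
  row2 -= -3·row0 → [0,-4,6]
  row2 -= 1·row1 → [0,0,1]

L=[[1,0,0],[-5,1,0],[-3,1,1]] U=[[-3,-1,-1],[0,-4,5],[0,0,1]]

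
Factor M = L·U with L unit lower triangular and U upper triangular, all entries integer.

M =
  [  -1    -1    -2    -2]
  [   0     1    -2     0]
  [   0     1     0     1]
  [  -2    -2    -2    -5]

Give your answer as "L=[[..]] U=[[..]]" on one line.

  r1 -= 0·r0 → [0,1,-2,0]
  r2 -= 0·r0 → [0,1,0,1]
  r3 -= 2·r0 → [0,0,2,-1]
  r2 -= 1·r1 → [0,0,2,1]
  r3 -= 0·r1 → [0,0,2,-1]
  r3 -= 1·r2 → [0,0,0,-2]

L=[[1,0,0,0],[0,1,0,0],[0,1,1,0],[2,0,1,1]] U=[[-1,-1,-2,-2],[0,1,-2,0],[0,0,2,1],[0,0,0,-2]]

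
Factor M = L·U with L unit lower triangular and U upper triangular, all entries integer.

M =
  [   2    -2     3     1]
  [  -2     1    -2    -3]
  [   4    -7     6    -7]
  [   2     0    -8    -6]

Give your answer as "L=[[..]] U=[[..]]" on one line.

L=[[1,0,0,0],[-1,1,0,0],[2,3,1,0],[1,-2,3,1]] U=[[2,-2,3,1],[0,-1,1,-2],[0,0,-3,-3],[0,0,0,-2]]

  r1 -= -1·r0 → [0,-1,1,-2]
  r2 -= 2·r0 → [0,-3,0,-9]
  r3 -= 1·r0 → [0,2,-11,-7]
  r2 -= 3·r1 → [0,0,-3,-3]
  r3 -= -2·r1 → [0,0,-9,-11]
  r3 -= 3·r2 → [0,0,0,-2]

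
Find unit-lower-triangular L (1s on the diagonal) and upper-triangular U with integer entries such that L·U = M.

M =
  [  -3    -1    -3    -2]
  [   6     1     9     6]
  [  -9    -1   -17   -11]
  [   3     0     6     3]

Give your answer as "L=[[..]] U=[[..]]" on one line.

  row1 -= -2·row0 → [0,-1,3,2]
  row2 -= 3·row0 → [0,2,-8,-5]
  row3 -= -1·row0 → [0,-1,3,1]
  row2 -= -2·row1 → [0,0,-2,-1]
  row3 -= 1·row1 → [0,0,0,-1]
  row3 -= 0·row2 → [0,0,0,-1]

L=[[1,0,0,0],[-2,1,0,0],[3,-2,1,0],[-1,1,0,1]] U=[[-3,-1,-3,-2],[0,-1,3,2],[0,0,-2,-1],[0,0,0,-1]]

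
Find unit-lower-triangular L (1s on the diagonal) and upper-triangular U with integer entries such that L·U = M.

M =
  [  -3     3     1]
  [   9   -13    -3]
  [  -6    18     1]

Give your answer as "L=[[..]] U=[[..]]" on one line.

  r1 -= -3·r0 → [0,-4,0]
  r2 -= 2·r0 → [0,12,-1]
  r2 -= -3·r1 → [0,0,-1]

L=[[1,0,0],[-3,1,0],[2,-3,1]] U=[[-3,3,1],[0,-4,0],[0,0,-1]]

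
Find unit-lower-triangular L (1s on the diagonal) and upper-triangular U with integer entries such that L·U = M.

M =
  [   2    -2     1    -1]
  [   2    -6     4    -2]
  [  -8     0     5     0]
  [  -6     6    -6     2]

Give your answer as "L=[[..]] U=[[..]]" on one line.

  r1 -= 1·r0 → [0,-4,3,-1]
  r2 -= -4·r0 → [0,-8,9,-4]
  r3 -= -3·r0 → [0,0,-3,-1]
  r2 -= 2·r1 → [0,0,3,-2]
  r3 -= 0·r1 → [0,0,-3,-1]
  r3 -= -1·r2 → [0,0,0,-3]

L=[[1,0,0,0],[1,1,0,0],[-4,2,1,0],[-3,0,-1,1]] U=[[2,-2,1,-1],[0,-4,3,-1],[0,0,3,-2],[0,0,0,-3]]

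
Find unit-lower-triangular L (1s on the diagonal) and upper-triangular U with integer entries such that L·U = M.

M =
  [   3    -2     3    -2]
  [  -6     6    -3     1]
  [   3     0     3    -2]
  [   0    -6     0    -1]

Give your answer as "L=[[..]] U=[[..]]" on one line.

L=[[1,0,0,0],[-2,1,0,0],[1,1,1,0],[0,-3,-3,1]] U=[[3,-2,3,-2],[0,2,3,-3],[0,0,-3,3],[0,0,0,-1]]

  R1 -= -2·R0 → [0,2,3,-3]
  R2 -= 1·R0 → [0,2,0,0]
  R3 -= 0·R0 → [0,-6,0,-1]
  R2 -= 1·R1 → [0,0,-3,3]
  R3 -= -3·R1 → [0,0,9,-10]
  R3 -= -3·R2 → [0,0,0,-1]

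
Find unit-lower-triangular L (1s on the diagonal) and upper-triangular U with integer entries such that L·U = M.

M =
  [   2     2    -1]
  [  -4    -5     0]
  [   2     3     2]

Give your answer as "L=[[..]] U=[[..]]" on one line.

L=[[1,0,0],[-2,1,0],[1,-1,1]] U=[[2,2,-1],[0,-1,-2],[0,0,1]]

  r1 -= -2·r0 → [0,-1,-2]
  r2 -= 1·r0 → [0,1,3]
  r2 -= -1·r1 → [0,0,1]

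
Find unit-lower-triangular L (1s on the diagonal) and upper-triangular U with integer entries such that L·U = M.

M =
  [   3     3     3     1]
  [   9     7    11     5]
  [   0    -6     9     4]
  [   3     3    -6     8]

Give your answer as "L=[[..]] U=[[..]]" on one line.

L=[[1,0,0,0],[3,1,0,0],[0,3,1,0],[1,0,-3,1]] U=[[3,3,3,1],[0,-2,2,2],[0,0,3,-2],[0,0,0,1]]

  row1 -= 3·row0 → [0,-2,2,2]
  row2 -= 0·row0 → [0,-6,9,4]
  row3 -= 1·row0 → [0,0,-9,7]
  row2 -= 3·row1 → [0,0,3,-2]
  row3 -= 0·row1 → [0,0,-9,7]
  row3 -= -3·row2 → [0,0,0,1]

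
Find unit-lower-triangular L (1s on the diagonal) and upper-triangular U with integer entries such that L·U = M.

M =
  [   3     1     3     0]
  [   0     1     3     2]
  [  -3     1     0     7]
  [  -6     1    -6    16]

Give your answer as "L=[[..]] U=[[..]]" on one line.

L=[[1,0,0,0],[0,1,0,0],[-1,2,1,0],[-2,3,3,1]] U=[[3,1,3,0],[0,1,3,2],[0,0,-3,3],[0,0,0,1]]

  row1 -= 0·row0 → [0,1,3,2]
  row2 -= -1·row0 → [0,2,3,7]
  row3 -= -2·row0 → [0,3,0,16]
  row2 -= 2·row1 → [0,0,-3,3]
  row3 -= 3·row1 → [0,0,-9,10]
  row3 -= 3·row2 → [0,0,0,1]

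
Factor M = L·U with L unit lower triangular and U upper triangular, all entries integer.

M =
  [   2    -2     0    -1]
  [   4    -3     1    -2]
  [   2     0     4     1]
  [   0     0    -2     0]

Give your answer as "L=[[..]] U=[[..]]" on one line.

L=[[1,0,0,0],[2,1,0,0],[1,2,1,0],[0,0,-1,1]] U=[[2,-2,0,-1],[0,1,1,0],[0,0,2,2],[0,0,0,2]]

  row1 -= 2·row0 → [0,1,1,0]
  row2 -= 1·row0 → [0,2,4,2]
  row3 -= 0·row0 → [0,0,-2,0]
  row2 -= 2·row1 → [0,0,2,2]
  row3 -= 0·row1 → [0,0,-2,0]
  row3 -= -1·row2 → [0,0,0,2]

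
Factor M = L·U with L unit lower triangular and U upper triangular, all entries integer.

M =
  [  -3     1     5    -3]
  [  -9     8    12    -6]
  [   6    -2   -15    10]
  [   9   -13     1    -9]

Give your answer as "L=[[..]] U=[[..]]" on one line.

L=[[1,0,0,0],[3,1,0,0],[-2,0,1,0],[-3,-2,-2,1]] U=[[-3,1,5,-3],[0,5,-3,3],[0,0,-5,4],[0,0,0,-4]]

  r1 -= 3·r0 → [0,5,-3,3]
  r2 -= -2·r0 → [0,0,-5,4]
  r3 -= -3·r0 → [0,-10,16,-18]
  r2 -= 0·r1 → [0,0,-5,4]
  r3 -= -2·r1 → [0,0,10,-12]
  r3 -= -2·r2 → [0,0,0,-4]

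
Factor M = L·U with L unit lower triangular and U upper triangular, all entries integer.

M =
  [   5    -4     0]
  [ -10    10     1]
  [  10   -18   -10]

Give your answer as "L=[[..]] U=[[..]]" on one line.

L=[[1,0,0],[-2,1,0],[2,-5,1]] U=[[5,-4,0],[0,2,1],[0,0,-5]]

  r1 -= -2·r0 → [0,2,1]
  r2 -= 2·r0 → [0,-10,-10]
  r2 -= -5·r1 → [0,0,-5]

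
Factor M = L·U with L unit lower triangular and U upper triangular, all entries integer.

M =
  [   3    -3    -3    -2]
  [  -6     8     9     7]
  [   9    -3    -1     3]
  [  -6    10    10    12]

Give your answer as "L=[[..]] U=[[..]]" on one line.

L=[[1,0,0,0],[-2,1,0,0],[3,3,1,0],[-2,2,2,1]] U=[[3,-3,-3,-2],[0,2,3,3],[0,0,-1,0],[0,0,0,2]]

  r1 -= -2·r0 → [0,2,3,3]
  r2 -= 3·r0 → [0,6,8,9]
  r3 -= -2·r0 → [0,4,4,8]
  r2 -= 3·r1 → [0,0,-1,0]
  r3 -= 2·r1 → [0,0,-2,2]
  r3 -= 2·r2 → [0,0,0,2]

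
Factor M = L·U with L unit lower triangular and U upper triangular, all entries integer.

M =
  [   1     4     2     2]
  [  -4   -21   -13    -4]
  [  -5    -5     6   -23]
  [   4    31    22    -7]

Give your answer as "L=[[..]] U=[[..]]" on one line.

  row1 -= -4·row0 → [0,-5,-5,4]
  row2 -= -5·row0 → [0,15,16,-13]
  row3 -= 4·row0 → [0,15,14,-15]
  row2 -= -3·row1 → [0,0,1,-1]
  row3 -= -3·row1 → [0,0,-1,-3]
  row3 -= -1·row2 → [0,0,0,-4]

L=[[1,0,0,0],[-4,1,0,0],[-5,-3,1,0],[4,-3,-1,1]] U=[[1,4,2,2],[0,-5,-5,4],[0,0,1,-1],[0,0,0,-4]]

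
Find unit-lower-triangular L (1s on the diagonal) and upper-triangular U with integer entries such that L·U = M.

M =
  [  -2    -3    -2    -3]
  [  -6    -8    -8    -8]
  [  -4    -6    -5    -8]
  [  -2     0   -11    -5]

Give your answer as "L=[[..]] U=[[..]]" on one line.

L=[[1,0,0,0],[3,1,0,0],[2,0,1,0],[1,3,3,1]] U=[[-2,-3,-2,-3],[0,1,-2,1],[0,0,-1,-2],[0,0,0,1]]

  R1 -= 3·R0 → [0,1,-2,1]
  R2 -= 2·R0 → [0,0,-1,-2]
  R3 -= 1·R0 → [0,3,-9,-2]
  R2 -= 0·R1 → [0,0,-1,-2]
  R3 -= 3·R1 → [0,0,-3,-5]
  R3 -= 3·R2 → [0,0,0,1]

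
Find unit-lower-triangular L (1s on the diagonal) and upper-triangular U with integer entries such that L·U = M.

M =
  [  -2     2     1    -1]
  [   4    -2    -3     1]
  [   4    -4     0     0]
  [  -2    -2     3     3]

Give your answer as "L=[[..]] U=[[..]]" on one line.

  R1 -= -2·R0 → [0,2,-1,-1]
  R2 -= -2·R0 → [0,0,2,-2]
  R3 -= 1·R0 → [0,-4,2,4]
  R2 -= 0·R1 → [0,0,2,-2]
  R3 -= -2·R1 → [0,0,0,2]
  R3 -= 0·R2 → [0,0,0,2]

L=[[1,0,0,0],[-2,1,0,0],[-2,0,1,0],[1,-2,0,1]] U=[[-2,2,1,-1],[0,2,-1,-1],[0,0,2,-2],[0,0,0,2]]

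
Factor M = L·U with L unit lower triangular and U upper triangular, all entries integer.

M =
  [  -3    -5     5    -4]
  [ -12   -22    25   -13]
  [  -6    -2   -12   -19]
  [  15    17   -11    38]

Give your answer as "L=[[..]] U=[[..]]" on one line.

L=[[1,0,0,0],[4,1,0,0],[2,-4,1,0],[-5,4,3,1]] U=[[-3,-5,5,-4],[0,-2,5,3],[0,0,-2,1],[0,0,0,3]]

  row1 -= 4·row0 → [0,-2,5,3]
  row2 -= 2·row0 → [0,8,-22,-11]
  row3 -= -5·row0 → [0,-8,14,18]
  row2 -= -4·row1 → [0,0,-2,1]
  row3 -= 4·row1 → [0,0,-6,6]
  row3 -= 3·row2 → [0,0,0,3]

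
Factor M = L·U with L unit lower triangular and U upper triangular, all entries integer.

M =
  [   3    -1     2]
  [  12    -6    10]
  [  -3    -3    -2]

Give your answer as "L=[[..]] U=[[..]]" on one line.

  row1 -= 4·row0 → [0,-2,2]
  row2 -= -1·row0 → [0,-4,0]
  row2 -= 2·row1 → [0,0,-4]

L=[[1,0,0],[4,1,0],[-1,2,1]] U=[[3,-1,2],[0,-2,2],[0,0,-4]]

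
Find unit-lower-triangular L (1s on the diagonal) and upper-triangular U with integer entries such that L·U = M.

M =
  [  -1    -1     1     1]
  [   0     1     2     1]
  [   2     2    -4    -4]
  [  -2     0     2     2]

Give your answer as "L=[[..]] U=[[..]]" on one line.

L=[[1,0,0,0],[0,1,0,0],[-2,0,1,0],[2,2,2,1]] U=[[-1,-1,1,1],[0,1,2,1],[0,0,-2,-2],[0,0,0,2]]

  row1 -= 0·row0 → [0,1,2,1]
  row2 -= -2·row0 → [0,0,-2,-2]
  row3 -= 2·row0 → [0,2,0,0]
  row2 -= 0·row1 → [0,0,-2,-2]
  row3 -= 2·row1 → [0,0,-4,-2]
  row3 -= 2·row2 → [0,0,0,2]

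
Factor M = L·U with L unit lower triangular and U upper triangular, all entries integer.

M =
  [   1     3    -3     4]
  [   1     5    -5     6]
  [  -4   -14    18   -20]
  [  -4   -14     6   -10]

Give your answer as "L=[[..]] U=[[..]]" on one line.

L=[[1,0,0,0],[1,1,0,0],[-4,-1,1,0],[-4,-1,-2,1]] U=[[1,3,-3,4],[0,2,-2,2],[0,0,4,-2],[0,0,0,4]]

  R1 -= 1·R0 → [0,2,-2,2]
  R2 -= -4·R0 → [0,-2,6,-4]
  R3 -= -4·R0 → [0,-2,-6,6]
  R2 -= -1·R1 → [0,0,4,-2]
  R3 -= -1·R1 → [0,0,-8,8]
  R3 -= -2·R2 → [0,0,0,4]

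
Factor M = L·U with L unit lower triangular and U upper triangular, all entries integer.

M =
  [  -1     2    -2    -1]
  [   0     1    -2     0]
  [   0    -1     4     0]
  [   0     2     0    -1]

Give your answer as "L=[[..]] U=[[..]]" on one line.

L=[[1,0,0,0],[0,1,0,0],[0,-1,1,0],[0,2,2,1]] U=[[-1,2,-2,-1],[0,1,-2,0],[0,0,2,0],[0,0,0,-1]]

  r1 -= 0·r0 → [0,1,-2,0]
  r2 -= 0·r0 → [0,-1,4,0]
  r3 -= 0·r0 → [0,2,0,-1]
  r2 -= -1·r1 → [0,0,2,0]
  r3 -= 2·r1 → [0,0,4,-1]
  r3 -= 2·r2 → [0,0,0,-1]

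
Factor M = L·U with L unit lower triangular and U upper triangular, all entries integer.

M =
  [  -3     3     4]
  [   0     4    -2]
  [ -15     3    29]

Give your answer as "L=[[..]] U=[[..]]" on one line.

  row1 -= 0·row0 → [0,4,-2]
  row2 -= 5·row0 → [0,-12,9]
  row2 -= -3·row1 → [0,0,3]

L=[[1,0,0],[0,1,0],[5,-3,1]] U=[[-3,3,4],[0,4,-2],[0,0,3]]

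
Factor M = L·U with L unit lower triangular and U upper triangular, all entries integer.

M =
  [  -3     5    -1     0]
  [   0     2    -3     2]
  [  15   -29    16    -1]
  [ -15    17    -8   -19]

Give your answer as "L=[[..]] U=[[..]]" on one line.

L=[[1,0,0,0],[0,1,0,0],[-5,-2,1,0],[5,-4,-3,1]] U=[[-3,5,-1,0],[0,2,-3,2],[0,0,5,3],[0,0,0,-2]]

  R1 -= 0·R0 → [0,2,-3,2]
  R2 -= -5·R0 → [0,-4,11,-1]
  R3 -= 5·R0 → [0,-8,-3,-19]
  R2 -= -2·R1 → [0,0,5,3]
  R3 -= -4·R1 → [0,0,-15,-11]
  R3 -= -3·R2 → [0,0,0,-2]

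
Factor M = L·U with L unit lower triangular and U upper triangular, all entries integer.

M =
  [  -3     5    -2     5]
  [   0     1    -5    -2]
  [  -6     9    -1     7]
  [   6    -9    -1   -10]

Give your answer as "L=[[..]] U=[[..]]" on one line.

L=[[1,0,0,0],[0,1,0,0],[2,-1,1,0],[-2,1,0,1]] U=[[-3,5,-2,5],[0,1,-5,-2],[0,0,-2,-5],[0,0,0,2]]

  r1 -= 0·r0 → [0,1,-5,-2]
  r2 -= 2·r0 → [0,-1,3,-3]
  r3 -= -2·r0 → [0,1,-5,0]
  r2 -= -1·r1 → [0,0,-2,-5]
  r3 -= 1·r1 → [0,0,0,2]
  r3 -= 0·r2 → [0,0,0,2]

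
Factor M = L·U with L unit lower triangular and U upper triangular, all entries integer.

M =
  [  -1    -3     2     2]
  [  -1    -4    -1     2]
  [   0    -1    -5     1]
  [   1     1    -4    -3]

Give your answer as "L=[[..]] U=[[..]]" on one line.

  r1 -= 1·r0 → [0,-1,-3,0]
  r2 -= 0·r0 → [0,-1,-5,1]
  r3 -= -1·r0 → [0,-2,-2,-1]
  r2 -= 1·r1 → [0,0,-2,1]
  r3 -= 2·r1 → [0,0,4,-1]
  r3 -= -2·r2 → [0,0,0,1]

L=[[1,0,0,0],[1,1,0,0],[0,1,1,0],[-1,2,-2,1]] U=[[-1,-3,2,2],[0,-1,-3,0],[0,0,-2,1],[0,0,0,1]]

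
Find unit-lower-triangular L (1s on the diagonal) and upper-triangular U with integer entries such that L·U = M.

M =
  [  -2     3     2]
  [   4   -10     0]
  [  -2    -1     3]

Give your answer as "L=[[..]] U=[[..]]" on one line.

  R1 -= -2·R0 → [0,-4,4]
  R2 -= 1·R0 → [0,-4,1]
  R2 -= 1·R1 → [0,0,-3]

L=[[1,0,0],[-2,1,0],[1,1,1]] U=[[-2,3,2],[0,-4,4],[0,0,-3]]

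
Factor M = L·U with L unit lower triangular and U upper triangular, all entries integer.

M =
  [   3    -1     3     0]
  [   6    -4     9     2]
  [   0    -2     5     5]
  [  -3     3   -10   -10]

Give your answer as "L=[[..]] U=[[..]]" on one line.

L=[[1,0,0,0],[2,1,0,0],[0,1,1,0],[-1,-1,-2,1]] U=[[3,-1,3,0],[0,-2,3,2],[0,0,2,3],[0,0,0,-2]]

  R1 -= 2·R0 → [0,-2,3,2]
  R2 -= 0·R0 → [0,-2,5,5]
  R3 -= -1·R0 → [0,2,-7,-10]
  R2 -= 1·R1 → [0,0,2,3]
  R3 -= -1·R1 → [0,0,-4,-8]
  R3 -= -2·R2 → [0,0,0,-2]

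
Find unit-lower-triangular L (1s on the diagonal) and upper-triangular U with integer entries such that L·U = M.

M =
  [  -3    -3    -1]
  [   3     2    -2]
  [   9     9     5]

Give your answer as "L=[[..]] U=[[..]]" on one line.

  r1 -= -1·r0 → [0,-1,-3]
  r2 -= -3·r0 → [0,0,2]
  r2 -= 0·r1 → [0,0,2]

L=[[1,0,0],[-1,1,0],[-3,0,1]] U=[[-3,-3,-1],[0,-1,-3],[0,0,2]]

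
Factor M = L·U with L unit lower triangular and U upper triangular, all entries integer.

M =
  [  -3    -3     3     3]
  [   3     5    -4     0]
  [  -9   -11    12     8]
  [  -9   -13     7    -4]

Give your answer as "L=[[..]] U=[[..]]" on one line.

  row1 -= -1·row0 → [0,2,-1,3]
  row2 -= 3·row0 → [0,-2,3,-1]
  row3 -= 3·row0 → [0,-4,-2,-13]
  row2 -= -1·row1 → [0,0,2,2]
  row3 -= -2·row1 → [0,0,-4,-7]
  row3 -= -2·row2 → [0,0,0,-3]

L=[[1,0,0,0],[-1,1,0,0],[3,-1,1,0],[3,-2,-2,1]] U=[[-3,-3,3,3],[0,2,-1,3],[0,0,2,2],[0,0,0,-3]]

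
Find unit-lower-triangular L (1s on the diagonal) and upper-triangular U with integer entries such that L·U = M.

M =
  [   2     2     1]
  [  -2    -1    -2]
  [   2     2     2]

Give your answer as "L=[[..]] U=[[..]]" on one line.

  row1 -= -1·row0 → [0,1,-1]
  row2 -= 1·row0 → [0,0,1]
  row2 -= 0·row1 → [0,0,1]

L=[[1,0,0],[-1,1,0],[1,0,1]] U=[[2,2,1],[0,1,-1],[0,0,1]]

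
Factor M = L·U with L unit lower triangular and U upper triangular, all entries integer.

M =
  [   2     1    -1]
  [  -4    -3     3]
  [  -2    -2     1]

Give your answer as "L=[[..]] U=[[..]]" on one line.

L=[[1,0,0],[-2,1,0],[-1,1,1]] U=[[2,1,-1],[0,-1,1],[0,0,-1]]

  row1 -= -2·row0 → [0,-1,1]
  row2 -= -1·row0 → [0,-1,0]
  row2 -= 1·row1 → [0,0,-1]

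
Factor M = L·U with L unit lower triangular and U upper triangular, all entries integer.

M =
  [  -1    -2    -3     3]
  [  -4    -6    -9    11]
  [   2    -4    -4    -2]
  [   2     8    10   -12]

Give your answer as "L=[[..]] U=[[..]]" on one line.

  row1 -= 4·row0 → [0,2,3,-1]
  row2 -= -2·row0 → [0,-8,-10,4]
  row3 -= -2·row0 → [0,4,4,-6]
  row2 -= -4·row1 → [0,0,2,0]
  row3 -= 2·row1 → [0,0,-2,-4]
  row3 -= -1·row2 → [0,0,0,-4]

L=[[1,0,0,0],[4,1,0,0],[-2,-4,1,0],[-2,2,-1,1]] U=[[-1,-2,-3,3],[0,2,3,-1],[0,0,2,0],[0,0,0,-4]]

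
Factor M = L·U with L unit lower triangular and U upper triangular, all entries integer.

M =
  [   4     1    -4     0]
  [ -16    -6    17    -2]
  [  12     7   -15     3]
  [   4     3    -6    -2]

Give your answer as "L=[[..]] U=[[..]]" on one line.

  r1 -= -4·r0 → [0,-2,1,-2]
  r2 -= 3·r0 → [0,4,-3,3]
  r3 -= 1·r0 → [0,2,-2,-2]
  r2 -= -2·r1 → [0,0,-1,-1]
  r3 -= -1·r1 → [0,0,-1,-4]
  r3 -= 1·r2 → [0,0,0,-3]

L=[[1,0,0,0],[-4,1,0,0],[3,-2,1,0],[1,-1,1,1]] U=[[4,1,-4,0],[0,-2,1,-2],[0,0,-1,-1],[0,0,0,-3]]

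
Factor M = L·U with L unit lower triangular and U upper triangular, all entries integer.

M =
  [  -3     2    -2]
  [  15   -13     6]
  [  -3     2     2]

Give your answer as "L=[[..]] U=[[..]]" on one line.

  row1 -= -5·row0 → [0,-3,-4]
  row2 -= 1·row0 → [0,0,4]
  row2 -= 0·row1 → [0,0,4]

L=[[1,0,0],[-5,1,0],[1,0,1]] U=[[-3,2,-2],[0,-3,-4],[0,0,4]]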